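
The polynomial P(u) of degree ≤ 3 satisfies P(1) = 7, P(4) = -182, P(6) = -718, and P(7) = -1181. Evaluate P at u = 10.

Write P(u) = au^3 + bu^2 + cu + d. Substituting each data point gives a linear system:
  a + b + c + d = 7
  64a + 16b + 4c + d = -182
  216a + 36b + 6c + d = -718
  343a + 49b + 7c + d = -1181
Solving the system yields a = -4, b = 3, c = 6, d = 2.
So P(u) = -4u^3 + 3u^2 + 6u + 2.
Then P(10) = -3638.

-3638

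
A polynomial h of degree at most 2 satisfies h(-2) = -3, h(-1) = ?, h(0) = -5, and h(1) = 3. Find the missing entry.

The 3 known points determine the degree-2 polynomial uniquely.
Write h(n) = an^2 + bn + c. Substituting each data point gives a linear system:
  4a - 2b + c = -3
  c = -5
  a + b + c = 3
Solving the system yields a = 3, b = 5, c = -5.
So h(n) = 3n^2 + 5n - 5.
Then h(-1) = -7.

-7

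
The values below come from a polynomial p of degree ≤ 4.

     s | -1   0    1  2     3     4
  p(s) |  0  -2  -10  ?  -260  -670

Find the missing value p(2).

On equispaced nodes a degree-4 polynomial has vanishing fifth forward difference, so
  - p(-1) + 5·p(0) - 10·p(1) + 10·p(2) - 5·p(3) + p(4) = 0.
Substituting the known values and solving for p(2):
  10·p(2) = -720
  p(2) = -72.

-72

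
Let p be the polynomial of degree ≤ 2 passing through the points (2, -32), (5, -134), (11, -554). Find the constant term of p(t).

Write p(t) = at^2 + bt + c. Substituting each data point gives a linear system:
  4a + 2b + c = -32
  25a + 5b + c = -134
  121a + 11b + c = -554
Solving the system yields a = -4, b = -6, c = -4.
So p(t) = -4t^2 - 6t - 4.
The constant term is -4.

-4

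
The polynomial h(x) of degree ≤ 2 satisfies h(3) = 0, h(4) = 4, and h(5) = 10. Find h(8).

Write h(x) = ax^2 + bx + c. Substituting each data point gives a linear system:
  9a + 3b + c = 0
  16a + 4b + c = 4
  25a + 5b + c = 10
Solving the system yields a = 1, b = -3, c = 0.
So h(x) = x^2 - 3x.
Then h(8) = 40.

40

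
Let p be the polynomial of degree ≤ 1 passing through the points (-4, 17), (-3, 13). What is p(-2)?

Using the Lagrange interpolation formula with nodes -4, -3:
  L_0(n) = (n + 3) / -1
  L_1(n) = (n + 4) / 1
Then p(n) = 17·L_0(n) + 13·L_1(n).
Expanding and collecting terms gives p(n) = -4n + 1.
Evaluating at n = -2: p(-2) = 9.

9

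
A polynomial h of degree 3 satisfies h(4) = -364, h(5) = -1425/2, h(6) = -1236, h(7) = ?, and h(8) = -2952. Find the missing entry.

The 4 known points determine the degree-3 polynomial uniquely.
Write h(n) = an^3 + bn^2 + cn + d. Substituting each data point gives a linear system:
  64a + 16b + 4c + d = -364
  125a + 25b + 5c + d = -1425/2
  216a + 36b + 6c + d = -1236
  512a + 64b + 8c + d = -2952
Solving the system yields a = -6, b = 5/2, c = -5, d = 0.
So h(n) = -6n^3 + (5/2)n^2 - 5n.
Then h(7) = -3941/2.

-3941/2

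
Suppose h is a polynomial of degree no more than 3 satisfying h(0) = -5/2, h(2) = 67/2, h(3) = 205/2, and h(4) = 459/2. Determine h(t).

h(t) = 3t^3 + 2t^2 + 2t - 5/2

Write h(t) = at^3 + bt^2 + ct + d. Substituting each data point gives a linear system:
  d = -5/2
  8a + 4b + 2c + d = 67/2
  27a + 9b + 3c + d = 205/2
  64a + 16b + 4c + d = 459/2
Solving the system yields a = 3, b = 2, c = 2, d = -5/2.
So h(t) = 3t^3 + 2t^2 + 2t - 5/2.
Check: h(4) = 459/2. ✓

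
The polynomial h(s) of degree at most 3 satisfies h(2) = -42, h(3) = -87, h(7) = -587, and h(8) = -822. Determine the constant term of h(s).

-6

Write h(s) = as^3 + bs^2 + cs + d. Substituting each data point gives a linear system:
  8a + 4b + 2c + d = -42
  27a + 9b + 3c + d = -87
  343a + 49b + 7c + d = -587
  512a + 64b + 8c + d = -822
Solving the system yields a = -1, b = -4, c = -6, d = -6.
So h(s) = -s³ - 4s² - 6s - 6.
The constant term is -6.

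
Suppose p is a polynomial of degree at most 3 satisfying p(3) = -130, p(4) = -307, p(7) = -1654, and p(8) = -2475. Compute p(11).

Using the Lagrange interpolation formula with nodes 3, 4, 7, 8:
  L_0(x) = (x - 4)(x - 7)(x - 8) / -20
  L_1(x) = (x - 3)(x - 7)(x - 8) / 12
  L_2(x) = (x - 3)(x - 4)(x - 8) / -12
  L_3(x) = (x - 3)(x - 4)(x - 7) / 20
Then p(x) = -130·L_0(x) - 307·L_1(x) - 1654·L_2(x) - 2475·L_3(x).
Expanding and collecting terms gives p(x) = -5x³ + 2x² - 6x + 5.
Evaluating at x = 11: p(11) = -6474.

-6474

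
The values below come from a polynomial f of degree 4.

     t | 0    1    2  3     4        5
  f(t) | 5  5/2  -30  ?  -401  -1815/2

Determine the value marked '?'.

On equispaced nodes a degree-4 polynomial has vanishing fifth forward difference, so
  - f(0) + 5·f(1) - 10·f(2) + 10·f(3) - 5·f(4) + f(5) = 0.
Substituting the known values and solving for f(3):
  10·f(3) = -1405
  f(3) = -281/2.

-281/2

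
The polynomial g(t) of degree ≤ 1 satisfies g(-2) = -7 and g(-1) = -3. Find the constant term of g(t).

Write g(t) = at + b. Substituting each data point gives a linear system:
  -2a + b = -7
  -a + b = -3
Solving the system yields a = 4, b = 1.
So g(t) = 4t + 1.
The constant term is 1.

1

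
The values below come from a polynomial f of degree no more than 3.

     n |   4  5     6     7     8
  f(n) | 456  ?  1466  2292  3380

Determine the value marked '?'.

The 4 known points determine the degree-3 polynomial uniquely.
Write f(n) = an^3 + bn^2 + cn + d. Substituting each data point gives a linear system:
  64a + 16b + 4c + d = 456
  216a + 36b + 6c + d = 1466
  343a + 49b + 7c + d = 2292
  512a + 64b + 8c + d = 3380
Solving the system yields a = 6, b = 5, c = -1, d = -4.
So f(n) = 6n^3 + 5n^2 - n - 4.
Then f(5) = 866.

866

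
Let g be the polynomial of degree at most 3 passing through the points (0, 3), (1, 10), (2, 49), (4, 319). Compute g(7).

Using the Lagrange interpolation formula with nodes 0, 1, 2, 4:
  L_0(u) = (u - 1)(u - 2)(u - 4) / -8
  L_1(u) = u(u - 2)(u - 4) / 3
  L_2(u) = u(u - 1)(u - 4) / -4
  L_3(u) = u(u - 1)(u - 2) / 24
Then g(u) = 3·L_0(u) + 10·L_1(u) + 49·L_2(u) + 319·L_3(u).
Expanding and collecting terms gives g(u) = 4u^3 + 4u^2 - u + 3.
Evaluating at u = 7: g(7) = 1564.

1564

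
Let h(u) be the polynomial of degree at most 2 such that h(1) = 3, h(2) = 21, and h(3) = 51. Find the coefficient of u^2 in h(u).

Write h(u) = au^2 + bu + c. Substituting each data point gives a linear system:
  a + b + c = 3
  4a + 2b + c = 21
  9a + 3b + c = 51
Solving the system yields a = 6, b = 0, c = -3.
So h(u) = 6u² - 3.
The leading coefficient is 6.

6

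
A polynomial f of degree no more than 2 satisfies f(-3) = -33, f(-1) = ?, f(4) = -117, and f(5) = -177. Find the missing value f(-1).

3

The 3 known points determine the degree-2 polynomial uniquely.
Write f(x) = ax^2 + bx + c. Substituting each data point gives a linear system:
  9a - 3b + c = -33
  16a + 4b + c = -117
  25a + 5b + c = -177
Solving the system yields a = -6, b = -6, c = 3.
So f(x) = -6x^2 - 6x + 3.
Then f(-1) = 3.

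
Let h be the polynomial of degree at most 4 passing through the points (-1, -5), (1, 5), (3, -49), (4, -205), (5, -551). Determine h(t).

Using the Lagrange interpolation formula with nodes -1, 1, 3, 4, 5:
  L_0(t) = (t - 1)(t - 3)(t - 4)(t - 5) / 240
  L_1(t) = (t + 1)(t - 3)(t - 4)(t - 5) / -48
  L_2(t) = (t + 1)(t - 1)(t - 4)(t - 5) / 16
  L_3(t) = (t + 1)(t - 1)(t - 3)(t - 5) / -15
  L_4(t) = (t + 1)(t - 1)(t - 3)(t - 4) / 48
Then h(t) = -5·L_0(t) + 5·L_1(t) - 49·L_2(t) - 205·L_3(t) - 551·L_4(t).
Expanding and collecting terms gives h(t) = -t^4 + 2t^2 + 5t - 1.
Check: h(3) = -49. ✓

h(t) = -t^4 + 2t^2 + 5t - 1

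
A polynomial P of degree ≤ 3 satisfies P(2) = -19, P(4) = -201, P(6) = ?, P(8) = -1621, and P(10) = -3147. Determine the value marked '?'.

-687

On equispaced nodes a degree-3 polynomial has vanishing fourth forward difference, so
  P(2) - 4·P(4) + 6·P(6) - 4·P(8) + P(10) = 0.
Substituting the known values and solving for P(6):
  6·P(6) = -4122
  P(6) = -687.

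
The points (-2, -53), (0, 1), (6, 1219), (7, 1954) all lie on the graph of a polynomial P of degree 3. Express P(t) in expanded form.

Write P(t) = at^3 + bt^2 + ct + d. Substituting each data point gives a linear system:
  -8a + 4b - 2c + d = -53
  d = 1
  216a + 36b + 6c + d = 1219
  343a + 49b + 7c + d = 1954
Solving the system yields a = 6, b = -2, c = -1, d = 1.
So P(t) = 6t³ - 2t² - t + 1.
Check: P(7) = 1954. ✓

P(t) = 6t^3 - 2t^2 - t + 1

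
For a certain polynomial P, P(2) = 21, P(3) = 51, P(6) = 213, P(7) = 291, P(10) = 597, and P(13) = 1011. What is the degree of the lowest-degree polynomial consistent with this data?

Divided differences on the nodes 2, 3, 6, 7, 10, 13:
  order 0: 21  51  213  291  597  1011
  order 1: 30  54  78  102  138
  order 2: 6  6  6  6
  order 3: 0  0  0
  order 4: 0  0
  order 5: 0
The order-2 divided differences are all 6 (nonzero) and every higher order vanishes, so the data lies on a polynomial of degree exactly 2.

2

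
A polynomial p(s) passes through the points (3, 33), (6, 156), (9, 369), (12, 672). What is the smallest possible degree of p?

2

Forward differences of the values at s = 3, 6, 9, 12:
  p  : 33  156  369  672
  Δ  : 123  213  303
  Δ^2: 90  90
  Δ^3: 0
The second differences are constant (90) and nonzero, while all higher differences vanish, so the minimal degree is 2.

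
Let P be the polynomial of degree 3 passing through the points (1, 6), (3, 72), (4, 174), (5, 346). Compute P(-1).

4

Write P(u) = au^3 + bu^2 + cu + d. Substituting each data point gives a linear system:
  a + b + c + d = 6
  27a + 9b + 3c + d = 72
  64a + 16b + 4c + d = 174
  125a + 25b + 5c + d = 346
Solving the system yields a = 3, b = -1, c = -2, d = 6.
So P(u) = 3u^3 - u^2 - 2u + 6.
Then P(-1) = 4.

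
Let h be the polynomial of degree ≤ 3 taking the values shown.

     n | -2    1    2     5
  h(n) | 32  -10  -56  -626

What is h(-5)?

Write h(n) = an^3 + bn^2 + cn + d. Substituting each data point gives a linear system:
  -8a + 4b - 2c + d = 32
  a + b + c + d = -10
  8a + 4b + 2c + d = -56
  125a + 25b + 5c + d = -626
Solving the system yields a = -4, b = -4, c = -6, d = 4.
So h(n) = -4n^3 - 4n^2 - 6n + 4.
Then h(-5) = 434.

434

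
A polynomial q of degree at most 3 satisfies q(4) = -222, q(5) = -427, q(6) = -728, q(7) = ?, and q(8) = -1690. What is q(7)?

On equispaced nodes a degree-3 polynomial has vanishing fourth forward difference, so
  q(4) - 4·q(5) + 6·q(6) - 4·q(7) + q(8) = 0.
Substituting the known values and solving for q(7):
  -4·q(7) = 4572
  q(7) = -1143.

-1143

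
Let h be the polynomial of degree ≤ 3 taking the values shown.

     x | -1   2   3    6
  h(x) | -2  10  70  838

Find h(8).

2140

Write h(x) = ax^3 + bx^2 + cx + d. Substituting each data point gives a linear system:
  -a + b - c + d = -2
  8a + 4b + 2c + d = 10
  27a + 9b + 3c + d = 70
  216a + 36b + 6c + d = 838
Solving the system yields a = 5, b = -6, c = -5, d = 4.
So h(x) = 5x^3 - 6x^2 - 5x + 4.
Then h(8) = 2140.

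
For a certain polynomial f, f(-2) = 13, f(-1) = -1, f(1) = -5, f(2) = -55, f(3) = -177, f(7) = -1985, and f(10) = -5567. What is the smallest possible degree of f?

Divided differences on the nodes -2, -1, 1, 2, 3, 7, 10:
  order 0: 13  -1  -5  -55  -177  -1985  -5567
  order 1: -14  -2  -50  -122  -452  -1194
  order 2: 4  -16  -36  -66  -106
  order 3: -5  -5  -5  -5
  order 4: 0  0  0
  order 5: 0  0
  order 6: 0
The order-3 divided differences are all -5 (nonzero) and every higher order vanishes, so the data lies on a polynomial of degree exactly 3.

3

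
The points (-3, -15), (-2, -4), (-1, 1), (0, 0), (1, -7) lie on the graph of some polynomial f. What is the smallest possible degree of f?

2

Forward differences of the values at t = -3, -2, -1, 0, 1:
  f  : -15  -4  1  0  -7
  Δ  : 11  5  -1  -7
  Δ^2: -6  -6  -6
  Δ^3: 0  0
  Δ^4: 0
The second differences are constant (-6) and nonzero, while all higher differences vanish, so the minimal degree is 2.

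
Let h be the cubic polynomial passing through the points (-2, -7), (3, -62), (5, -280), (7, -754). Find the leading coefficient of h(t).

-2

Write h(t) = at^3 + bt^2 + ct + d. Substituting each data point gives a linear system:
  -8a + 4b - 2c + d = -7
  27a + 9b + 3c + d = -62
  125a + 25b + 5c + d = -280
  343a + 49b + 7c + d = -754
Solving the system yields a = -2, b = -2, c = 5, d = -5.
So h(t) = -2t³ - 2t² + 5t - 5.
The leading coefficient is -2.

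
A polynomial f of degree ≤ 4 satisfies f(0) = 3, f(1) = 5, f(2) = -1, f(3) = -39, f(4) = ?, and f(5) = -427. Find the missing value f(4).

On equispaced nodes a degree-4 polynomial has vanishing fifth forward difference, so
  - f(0) + 5·f(1) - 10·f(2) + 10·f(3) - 5·f(4) + f(5) = 0.
Substituting the known values and solving for f(4):
  -5·f(4) = 785
  f(4) = -157.

-157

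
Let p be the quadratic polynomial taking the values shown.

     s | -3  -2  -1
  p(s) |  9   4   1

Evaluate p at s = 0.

0

Write p(s) = as^2 + bs + c. Substituting each data point gives a linear system:
  9a - 3b + c = 9
  4a - 2b + c = 4
  a - b + c = 1
Solving the system yields a = 1, b = 0, c = 0.
So p(s) = s².
Then p(0) = 0.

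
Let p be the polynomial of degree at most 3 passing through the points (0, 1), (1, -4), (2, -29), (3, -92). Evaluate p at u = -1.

Forward differences of the values at u = 0, 1, 2, 3:
  p  : 1  -4  -29  -92
  Δ  : -5  -25  -63
  Δ^2: -20  -38
  Δ^3: -18
The third differences are constant, confirming degree 3.
Interpolating (Newton forward form) and evaluating at u = -1 gives p(-1) = 4.

4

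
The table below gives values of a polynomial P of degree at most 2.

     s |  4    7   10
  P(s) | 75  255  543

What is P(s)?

Write P(s) = as^2 + bs + c. Substituting each data point gives a linear system:
  16a + 4b + c = 75
  49a + 7b + c = 255
  100a + 10b + c = 543
Solving the system yields a = 6, b = -6, c = 3.
So P(s) = 6s^2 - 6s + 3.
Check: P(10) = 543. ✓

P(s) = 6s^2 - 6s + 3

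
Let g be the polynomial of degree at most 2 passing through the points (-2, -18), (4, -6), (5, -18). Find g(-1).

Using the Lagrange interpolation formula with nodes -2, 4, 5:
  L_0(n) = (n - 4)(n - 5) / 42
  L_1(n) = (n + 2)(n - 5) / -6
  L_2(n) = (n + 2)(n - 4) / 7
Then g(n) = -18·L_0(n) - 6·L_1(n) - 18·L_2(n).
Expanding and collecting terms gives g(n) = -2n² + 6n + 2.
Evaluating at n = -1: g(-1) = -6.

-6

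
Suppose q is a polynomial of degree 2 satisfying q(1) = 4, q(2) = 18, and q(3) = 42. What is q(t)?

q(t) = 5t^2 - t

Using the Lagrange interpolation formula with nodes 1, 2, 3:
  L_0(t) = (t - 2)(t - 3) / 2
  L_1(t) = (t - 1)(t - 3) / -1
  L_2(t) = (t - 1)(t - 2) / 2
Then q(t) = 4·L_0(t) + 18·L_1(t) + 42·L_2(t).
Expanding and collecting terms gives q(t) = 5t^2 - t.
Check: q(2) = 18. ✓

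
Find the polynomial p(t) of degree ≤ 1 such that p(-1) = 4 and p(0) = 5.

p(t) = t + 5

Write p(t) = at + b. Substituting each data point gives a linear system:
  -a + b = 4
  b = 5
Solving the system yields a = 1, b = 5.
So p(t) = t + 5.
Check: p(0) = 5. ✓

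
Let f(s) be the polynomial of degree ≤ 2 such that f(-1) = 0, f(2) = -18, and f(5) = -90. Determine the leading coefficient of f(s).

-3

Write f(s) = as^2 + bs + c. Substituting each data point gives a linear system:
  a - b + c = 0
  4a + 2b + c = -18
  25a + 5b + c = -90
Solving the system yields a = -3, b = -3, c = 0.
So f(s) = -3s^2 - 3s.
The leading coefficient is -3.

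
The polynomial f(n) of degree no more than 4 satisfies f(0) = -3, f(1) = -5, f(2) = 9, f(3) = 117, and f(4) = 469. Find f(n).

Using the Lagrange interpolation formula with nodes 0, 1, 2, 3, 4:
  L_0(n) = (n - 1)(n - 2)(n - 3)(n - 4) / 24
  L_1(n) = n(n - 2)(n - 3)(n - 4) / -6
  L_2(n) = n(n - 1)(n - 3)(n - 4) / 4
  L_3(n) = n(n - 1)(n - 2)(n - 4) / -6
  L_4(n) = n(n - 1)(n - 2)(n - 3) / 24
Then f(n) = -3·L_0(n) - 5·L_1(n) + 9·L_2(n) + 117·L_3(n) + 469·L_4(n).
Expanding and collecting terms gives f(n) = 3n⁴ - 5n³ + 2n² - 2n - 3.
Check: f(3) = 117. ✓

f(n) = 3n^4 - 5n^3 + 2n^2 - 2n - 3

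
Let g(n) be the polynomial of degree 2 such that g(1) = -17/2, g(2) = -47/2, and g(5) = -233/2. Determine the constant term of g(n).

-3/2

Write g(n) = an^2 + bn + c. Substituting each data point gives a linear system:
  a + b + c = -17/2
  4a + 2b + c = -47/2
  25a + 5b + c = -233/2
Solving the system yields a = -4, b = -3, c = -3/2.
So g(n) = -4n² - 3n - 3/2.
The constant term is -3/2.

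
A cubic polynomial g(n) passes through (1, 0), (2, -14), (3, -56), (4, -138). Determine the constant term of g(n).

-2

Write g(n) = an^3 + bn^2 + cn + d. Substituting each data point gives a linear system:
  a + b + c + d = 0
  8a + 4b + 2c + d = -14
  27a + 9b + 3c + d = -56
  64a + 16b + 4c + d = -138
Solving the system yields a = -2, b = -2, c = 6, d = -2.
So g(n) = -2n^3 - 2n^2 + 6n - 2.
The constant term is -2.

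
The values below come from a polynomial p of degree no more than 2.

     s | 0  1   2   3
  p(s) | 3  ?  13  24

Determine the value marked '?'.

On equispaced nodes a degree-2 polynomial has vanishing third forward difference, so
  - p(0) + 3·p(1) - 3·p(2) + p(3) = 0.
Substituting the known values and solving for p(1):
  3·p(1) = 18
  p(1) = 6.

6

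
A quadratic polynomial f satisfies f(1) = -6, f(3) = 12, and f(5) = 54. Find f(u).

f(u) = 3u^2 - 3u - 6

Write f(u) = au^2 + bu + c. Substituting each data point gives a linear system:
  a + b + c = -6
  9a + 3b + c = 12
  25a + 5b + c = 54
Solving the system yields a = 3, b = -3, c = -6.
So f(u) = 3u^2 - 3u - 6.
Check: f(1) = -6. ✓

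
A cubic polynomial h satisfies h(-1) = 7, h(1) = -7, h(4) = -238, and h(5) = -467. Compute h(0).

Write h(n) = an^3 + bn^2 + cn + d. Substituting each data point gives a linear system:
  -a + b - c + d = 7
  a + b + c + d = -7
  64a + 16b + 4c + d = -238
  125a + 25b + 5c + d = -467
Solving the system yields a = -4, b = 2, c = -3, d = -2.
So h(n) = -4n^3 + 2n^2 - 3n - 2.
Then h(0) = -2.

-2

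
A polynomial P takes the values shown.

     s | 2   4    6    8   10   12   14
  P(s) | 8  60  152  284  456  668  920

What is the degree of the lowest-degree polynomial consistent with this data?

2

Forward differences of the values at s = 2, 4, 6, 8, 10, 12, 14:
  P  : 8  60  152  284  456  668  920
  Δ  : 52  92  132  172  212  252
  Δ^2: 40  40  40  40  40
  Δ^3: 0  0  0  0
  Δ^4: 0  0  0
  Δ^5: 0  0
  Δ^6: 0
The second differences are constant (40) and nonzero, while all higher differences vanish, so the minimal degree is 2.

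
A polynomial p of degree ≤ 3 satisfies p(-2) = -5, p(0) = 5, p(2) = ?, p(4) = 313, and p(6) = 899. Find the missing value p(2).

On equispaced nodes a degree-3 polynomial has vanishing fourth forward difference, so
  p(-2) - 4·p(0) + 6·p(2) - 4·p(4) + p(6) = 0.
Substituting the known values and solving for p(2):
  6·p(2) = 378
  p(2) = 63.

63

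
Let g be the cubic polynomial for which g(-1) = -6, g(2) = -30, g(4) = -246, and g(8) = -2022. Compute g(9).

Write g(x) = ax^3 + bx^2 + cx + d. Substituting each data point gives a linear system:
  -a + b - c + d = -6
  8a + 4b + 2c + d = -30
  64a + 16b + 4c + d = -246
  512a + 64b + 8c + d = -2022
Solving the system yields a = -4, b = 0, c = 4, d = -6.
So g(x) = -4x^3 + 4x - 6.
Then g(9) = -2886.

-2886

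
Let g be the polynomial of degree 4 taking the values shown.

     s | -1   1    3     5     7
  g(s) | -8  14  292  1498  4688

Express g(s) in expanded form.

Write g(s) = as^4 + bs^3 + cs^2 + ds + e. Substituting each data point gives a linear system:
  a - b + c - d + e = -8
  a + b + c + d + e = 14
  81a + 27b + 9c + 3d + e = 292
  625a + 125b + 25c + 5d + e = 1498
  2401a + 343b + 49c + 7d + e = 4688
Solving the system yields a = 1, b = 6, c = 4, d = 5, e = -2.
So g(s) = s^4 + 6s^3 + 4s^2 + 5s - 2.
Check: g(5) = 1498. ✓

g(s) = s^4 + 6s^3 + 4s^2 + 5s - 2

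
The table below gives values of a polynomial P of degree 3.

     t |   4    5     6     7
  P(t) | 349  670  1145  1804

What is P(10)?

Forward differences of the values at t = 4, 5, 6, 7:
  P  : 349  670  1145  1804
  Δ  : 321  475  659
  Δ^2: 154  184
  Δ^3: 30
The third differences are constant, confirming degree 3.
Interpolating (Newton forward form) and evaluating at t = 10 gives P(10) = 5185.

5185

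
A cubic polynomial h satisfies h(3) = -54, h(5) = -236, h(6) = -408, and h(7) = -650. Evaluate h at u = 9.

Write h(u) = au^3 + bu^2 + cu + d. Substituting each data point gives a linear system:
  27a + 9b + 3c + d = -54
  125a + 25b + 5c + d = -236
  216a + 36b + 6c + d = -408
  343a + 49b + 7c + d = -650
Solving the system yields a = -2, b = 1, c = -1, d = -6.
So h(u) = -2u³ + u² - u - 6.
Then h(9) = -1392.

-1392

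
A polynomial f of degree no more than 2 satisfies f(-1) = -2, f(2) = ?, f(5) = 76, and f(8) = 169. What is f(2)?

The 3 known points determine the degree-2 polynomial uniquely.
Write f(t) = at^2 + bt + c. Substituting each data point gives a linear system:
  a - b + c = -2
  25a + 5b + c = 76
  64a + 8b + c = 169
Solving the system yields a = 2, b = 5, c = 1.
So f(t) = 2t^2 + 5t + 1.
Then f(2) = 19.

19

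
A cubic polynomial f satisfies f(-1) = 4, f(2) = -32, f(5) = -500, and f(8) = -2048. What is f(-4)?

Using the Lagrange interpolation formula with nodes -1, 2, 5, 8:
  L_0(t) = (t - 2)(t - 5)(t - 8) / -162
  L_1(t) = (t + 1)(t - 5)(t - 8) / 54
  L_2(t) = (t + 1)(t - 2)(t - 8) / -54
  L_3(t) = (t + 1)(t - 2)(t - 5) / 162
Then f(t) = 4·L_0(t) - 32·L_1(t) - 500·L_2(t) - 2048·L_3(t).
Expanding and collecting terms gives f(t) = -4t^3.
Evaluating at t = -4: f(-4) = 256.

256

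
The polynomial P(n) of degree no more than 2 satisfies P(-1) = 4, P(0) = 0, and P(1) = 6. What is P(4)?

84

Write P(n) = an^2 + bn + c. Substituting each data point gives a linear system:
  a - b + c = 4
  c = 0
  a + b + c = 6
Solving the system yields a = 5, b = 1, c = 0.
So P(n) = 5n² + n.
Then P(4) = 84.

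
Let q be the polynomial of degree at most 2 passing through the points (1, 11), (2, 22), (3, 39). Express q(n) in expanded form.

Write q(n) = an^2 + bn + c. Substituting each data point gives a linear system:
  a + b + c = 11
  4a + 2b + c = 22
  9a + 3b + c = 39
Solving the system yields a = 3, b = 2, c = 6.
So q(n) = 3n² + 2n + 6.
Check: q(3) = 39. ✓

q(n) = 3n^2 + 2n + 6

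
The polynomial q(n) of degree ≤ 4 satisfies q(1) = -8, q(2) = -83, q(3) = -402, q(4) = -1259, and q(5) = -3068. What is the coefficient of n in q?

Write q(n) = an^4 + bn^3 + cn^2 + dn + e. Substituting each data point gives a linear system:
  a + b + c + d + e = -8
  16a + 8b + 4c + 2d + e = -83
  81a + 27b + 9c + 3d + e = -402
  256a + 64b + 16c + 4d + e = -1259
  625a + 125b + 25c + 5d + e = -3068
Solving the system yields a = -5, b = 1, c = -3, d = 2, e = -3.
So q(n) = -5n^4 + n^3 - 3n^2 + 2n - 3.
The coefficient of n is 2.

2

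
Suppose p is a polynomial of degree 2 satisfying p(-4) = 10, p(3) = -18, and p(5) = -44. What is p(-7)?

Using the Lagrange interpolation formula with nodes -4, 3, 5:
  L_0(n) = (n - 3)(n - 5) / 63
  L_1(n) = (n + 4)(n - 5) / -14
  L_2(n) = (n + 4)(n - 3) / 18
Then p(n) = 10·L_0(n) - 18·L_1(n) - 44·L_2(n).
Expanding and collecting terms gives p(n) = -n^2 - 5n + 6.
Evaluating at n = -7: p(-7) = -8.

-8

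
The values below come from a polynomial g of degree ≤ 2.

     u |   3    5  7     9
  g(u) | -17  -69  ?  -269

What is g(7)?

On equispaced nodes a degree-2 polynomial has vanishing third forward difference, so
  - g(3) + 3·g(5) - 3·g(7) + g(9) = 0.
Substituting the known values and solving for g(7):
  -3·g(7) = 459
  g(7) = -153.

-153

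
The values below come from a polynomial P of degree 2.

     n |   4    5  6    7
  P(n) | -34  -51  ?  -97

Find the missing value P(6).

On equispaced nodes a degree-2 polynomial has vanishing third forward difference, so
  - P(4) + 3·P(5) - 3·P(6) + P(7) = 0.
Substituting the known values and solving for P(6):
  -3·P(6) = 216
  P(6) = -72.

-72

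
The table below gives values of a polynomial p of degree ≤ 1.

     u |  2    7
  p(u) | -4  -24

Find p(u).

p(u) = -4u + 4

Write p(u) = au + b. Substituting each data point gives a linear system:
  2a + b = -4
  7a + b = -24
Solving the system yields a = -4, b = 4.
So p(u) = -4u + 4.
Check: p(2) = -4. ✓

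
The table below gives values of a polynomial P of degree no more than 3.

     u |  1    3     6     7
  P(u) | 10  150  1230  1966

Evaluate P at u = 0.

Using the Lagrange interpolation formula with nodes 1, 3, 6, 7:
  L_0(u) = (u - 3)(u - 6)(u - 7) / -60
  L_1(u) = (u - 1)(u - 6)(u - 7) / 24
  L_2(u) = (u - 1)(u - 3)(u - 7) / -15
  L_3(u) = (u - 1)(u - 3)(u - 6) / 24
Then P(u) = 10·L_0(u) + 150·L_1(u) + 1230·L_2(u) + 1966·L_3(u).
Expanding and collecting terms gives P(u) = 6u³ - 2u² + 6.
Evaluating at u = 0: P(0) = 6.

6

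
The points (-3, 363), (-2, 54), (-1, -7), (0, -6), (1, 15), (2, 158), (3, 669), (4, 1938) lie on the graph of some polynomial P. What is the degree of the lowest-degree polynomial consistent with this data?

Forward differences of the values at n = -3, -2, -1, 0, 1, 2, 3, 4:
  P  : 363  54  -7  -6  15  158  669  1938
  Δ  : -309  -61  1  21  143  511  1269
  Δ^2: 248  62  20  122  368  758
  Δ^3: -186  -42  102  246  390
  Δ^4: 144  144  144  144
  Δ^5: 0  0  0
  Δ^6: 0  0
  Δ^7: 0
The fourth differences are constant (144) and nonzero, while all higher differences vanish, so the minimal degree is 4.

4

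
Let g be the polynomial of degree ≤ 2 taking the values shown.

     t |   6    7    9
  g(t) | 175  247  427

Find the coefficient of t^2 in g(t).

Write g(t) = at^2 + bt + c. Substituting each data point gives a linear system:
  36a + 6b + c = 175
  49a + 7b + c = 247
  81a + 9b + c = 427
Solving the system yields a = 6, b = -6, c = -5.
So g(t) = 6t^2 - 6t - 5.
The leading coefficient is 6.

6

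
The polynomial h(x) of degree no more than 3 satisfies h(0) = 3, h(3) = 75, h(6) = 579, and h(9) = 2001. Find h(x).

Write h(x) = ax^3 + bx^2 + cx + d. Substituting each data point gives a linear system:
  d = 3
  27a + 9b + 3c + d = 75
  216a + 36b + 6c + d = 579
  729a + 81b + 9c + d = 2001
Solving the system yields a = 3, b = -3, c = 6, d = 3.
So h(x) = 3x³ - 3x² + 6x + 3.
Check: h(9) = 2001. ✓

h(x) = 3x^3 - 3x^2 + 6x + 3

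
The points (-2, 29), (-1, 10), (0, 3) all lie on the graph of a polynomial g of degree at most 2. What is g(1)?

Write g(u) = au^2 + bu + c. Substituting each data point gives a linear system:
  4a - 2b + c = 29
  a - b + c = 10
  c = 3
Solving the system yields a = 6, b = -1, c = 3.
So g(u) = 6u^2 - u + 3.
Then g(1) = 8.

8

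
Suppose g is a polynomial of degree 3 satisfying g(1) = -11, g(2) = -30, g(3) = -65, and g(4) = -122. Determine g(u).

Using the Lagrange interpolation formula with nodes 1, 2, 3, 4:
  L_0(u) = (u - 2)(u - 3)(u - 4) / -6
  L_1(u) = (u - 1)(u - 3)(u - 4) / 2
  L_2(u) = (u - 1)(u - 2)(u - 4) / -2
  L_3(u) = (u - 1)(u - 2)(u - 3) / 6
Then g(u) = -11·L_0(u) - 30·L_1(u) - 65·L_2(u) - 122·L_3(u).
Expanding and collecting terms gives g(u) = -u^3 - 2u^2 - 6u - 2.
Check: g(4) = -122. ✓

g(u) = -u^3 - 2u^2 - 6u - 2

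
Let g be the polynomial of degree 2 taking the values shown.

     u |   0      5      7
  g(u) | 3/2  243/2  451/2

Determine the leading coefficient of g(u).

Write g(u) = au^2 + bu + c. Substituting each data point gives a linear system:
  c = 3/2
  25a + 5b + c = 243/2
  49a + 7b + c = 451/2
Solving the system yields a = 4, b = 4, c = 3/2.
So g(u) = 4u^2 + 4u + 3/2.
The leading coefficient is 4.

4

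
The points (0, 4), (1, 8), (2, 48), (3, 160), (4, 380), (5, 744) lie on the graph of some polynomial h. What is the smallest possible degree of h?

3

Forward differences of the values at u = 0, 1, 2, 3, 4, 5:
  h  : 4  8  48  160  380  744
  Δ  : 4  40  112  220  364
  Δ^2: 36  72  108  144
  Δ^3: 36  36  36
  Δ^4: 0  0
  Δ^5: 0
The third differences are constant (36) and nonzero, while all higher differences vanish, so the minimal degree is 3.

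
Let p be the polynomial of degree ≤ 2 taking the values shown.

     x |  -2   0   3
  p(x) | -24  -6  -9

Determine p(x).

Using the Lagrange interpolation formula with nodes -2, 0, 3:
  L_0(x) = x(x - 3) / 10
  L_1(x) = (x + 2)(x - 3) / -6
  L_2(x) = (x + 2)x / 15
Then p(x) = -24·L_0(x) - 6·L_1(x) - 9·L_2(x).
Expanding and collecting terms gives p(x) = -2x² + 5x - 6.
Check: p(-2) = -24. ✓

p(x) = -2x^2 + 5x - 6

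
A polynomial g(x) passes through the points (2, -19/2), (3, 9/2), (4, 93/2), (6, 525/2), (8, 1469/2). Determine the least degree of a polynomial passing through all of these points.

3

Divided differences on the nodes 2, 3, 4, 6, 8:
  order 0: -19/2  9/2  93/2  525/2  1469/2
  order 1: 14  42  108  236
  order 2: 14  22  32
  order 3: 2  2
  order 4: 0
The order-3 divided differences are all 2 (nonzero) and every higher order vanishes, so the data lies on a polynomial of degree exactly 3.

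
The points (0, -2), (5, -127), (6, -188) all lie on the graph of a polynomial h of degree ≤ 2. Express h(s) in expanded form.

Using the Lagrange interpolation formula with nodes 0, 5, 6:
  L_0(s) = (s - 5)(s - 6) / 30
  L_1(s) = s(s - 6) / -5
  L_2(s) = s(s - 5) / 6
Then h(s) = -2·L_0(s) - 127·L_1(s) - 188·L_2(s).
Expanding and collecting terms gives h(s) = -6s^2 + 5s - 2.
Check: h(6) = -188. ✓

h(s) = -6s^2 + 5s - 2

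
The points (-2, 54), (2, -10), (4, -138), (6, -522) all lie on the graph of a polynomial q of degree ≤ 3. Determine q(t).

Write q(t) = at^3 + bt^2 + ct + d. Substituting each data point gives a linear system:
  -8a + 4b - 2c + d = 54
  8a + 4b + 2c + d = -10
  64a + 16b + 4c + d = -138
  216a + 36b + 6c + d = -522
Solving the system yields a = -3, b = 4, c = -4, d = 6.
So q(t) = -3t^3 + 4t^2 - 4t + 6.
Check: q(-2) = 54. ✓

q(t) = -3t^3 + 4t^2 - 4t + 6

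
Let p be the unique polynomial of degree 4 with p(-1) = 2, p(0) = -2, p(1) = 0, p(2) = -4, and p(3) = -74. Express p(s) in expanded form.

Using the Lagrange interpolation formula with nodes -1, 0, 1, 2, 3:
  L_0(s) = s(s - 1)(s - 2)(s - 3) / 24
  L_1(s) = (s + 1)(s - 1)(s - 2)(s - 3) / -6
  L_2(s) = (s + 1)s(s - 2)(s - 3) / 4
  L_3(s) = (s + 1)s(s - 1)(s - 3) / -6
  L_4(s) = (s + 1)s(s - 1)(s - 2) / 24
Then p(s) = 2·L_0(s) - 2·L_1(s) + 0·L_2(s) - 4·L_3(s) - 74·L_4(s).
Expanding and collecting terms gives p(s) = -2s⁴ + 2s³ + 5s² - 3s - 2.
Check: p(-1) = 2. ✓

p(s) = -2s^4 + 2s^3 + 5s^2 - 3s - 2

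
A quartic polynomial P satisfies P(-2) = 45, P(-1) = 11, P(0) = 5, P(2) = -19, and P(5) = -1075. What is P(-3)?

101

Using the Lagrange interpolation formula with nodes -2, -1, 0, 2, 5:
  L_0(x) = (x + 1)x(x - 2)(x - 5) / 56
  L_1(x) = (x + 2)x(x - 2)(x - 5) / -18
  L_2(x) = (x + 2)(x + 1)(x - 2)(x - 5) / 20
  L_3(x) = (x + 2)(x + 1)x(x - 5) / -72
  L_4(x) = (x + 2)(x + 1)x(x - 2) / 630
Then P(x) = 45·L_0(x) + 11·L_1(x) + 5·L_2(x) - 19·L_3(x) - 1075·L_4(x).
Expanding and collecting terms gives P(x) = -x^4 - 5x^3 + 6x^2 + 4x + 5.
Evaluating at x = -3: P(-3) = 101.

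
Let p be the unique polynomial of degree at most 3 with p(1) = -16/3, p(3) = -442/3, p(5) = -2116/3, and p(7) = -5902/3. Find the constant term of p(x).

Write p(x) = ax^3 + bx^2 + cx + d. Substituting each data point gives a linear system:
  a + b + c + d = -16/3
  27a + 9b + 3c + d = -442/3
  125a + 25b + 5c + d = -2116/3
  343a + 49b + 7c + d = -5902/3
Solving the system yields a = -6, b = 2, c = -1, d = -1/3.
So p(x) = -6x³ + 2x² - x - 1/3.
The constant term is -1/3.

-1/3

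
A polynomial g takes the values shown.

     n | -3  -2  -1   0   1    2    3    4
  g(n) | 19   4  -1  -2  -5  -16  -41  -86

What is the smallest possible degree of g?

3

Forward differences of the values at n = -3, -2, -1, 0, 1, 2, 3, 4:
  g  : 19  4  -1  -2  -5  -16  -41  -86
  Δ  : -15  -5  -1  -3  -11  -25  -45
  Δ^2: 10  4  -2  -8  -14  -20
  Δ^3: -6  -6  -6  -6  -6
  Δ^4: 0  0  0  0
  Δ^5: 0  0  0
  Δ^6: 0  0
  Δ^7: 0
The third differences are constant (-6) and nonzero, while all higher differences vanish, so the minimal degree is 3.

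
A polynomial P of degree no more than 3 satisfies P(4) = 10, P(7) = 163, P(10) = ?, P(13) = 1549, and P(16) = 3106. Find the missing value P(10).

622

The 4 known points determine the degree-3 polynomial uniquely.
Write P(t) = at^3 + bt^2 + ct + d. Substituting each data point gives a linear system:
  64a + 16b + 4c + d = 10
  343a + 49b + 7c + d = 163
  2197a + 169b + 13c + d = 1549
  4096a + 256b + 16c + d = 3106
Solving the system yields a = 1, b = -4, c = 2, d = 2.
So P(t) = t³ - 4t² + 2t + 2.
Then P(10) = 622.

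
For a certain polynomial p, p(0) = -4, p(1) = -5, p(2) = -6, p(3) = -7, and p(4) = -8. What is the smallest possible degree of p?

1

Forward differences of the values at n = 0, 1, 2, 3, 4:
  p  : -4  -5  -6  -7  -8
  Δ  : -1  -1  -1  -1
  Δ^2: 0  0  0
  Δ^3: 0  0
  Δ^4: 0
The first differences are constant (-1) and nonzero, while all higher differences vanish, so the minimal degree is 1.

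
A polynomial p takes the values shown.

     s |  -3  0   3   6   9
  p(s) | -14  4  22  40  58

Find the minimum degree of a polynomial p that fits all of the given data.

Forward differences of the values at s = -3, 0, 3, 6, 9:
  p  : -14  4  22  40  58
  Δ  : 18  18  18  18
  Δ^2: 0  0  0
  Δ^3: 0  0
  Δ^4: 0
The first differences are constant (18) and nonzero, while all higher differences vanish, so the minimal degree is 1.

1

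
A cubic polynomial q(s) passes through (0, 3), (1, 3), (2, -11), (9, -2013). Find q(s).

q(s) = -3s^3 + 2s^2 + s + 3

Write q(s) = as^3 + bs^2 + cs + d. Substituting each data point gives a linear system:
  d = 3
  a + b + c + d = 3
  8a + 4b + 2c + d = -11
  729a + 81b + 9c + d = -2013
Solving the system yields a = -3, b = 2, c = 1, d = 3.
So q(s) = -3s^3 + 2s^2 + s + 3.
Check: q(0) = 3. ✓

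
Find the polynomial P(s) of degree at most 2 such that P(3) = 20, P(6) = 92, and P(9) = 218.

P(s) = 3s^2 - 3s + 2

Write P(s) = as^2 + bs + c. Substituting each data point gives a linear system:
  9a + 3b + c = 20
  36a + 6b + c = 92
  81a + 9b + c = 218
Solving the system yields a = 3, b = -3, c = 2.
So P(s) = 3s^2 - 3s + 2.
Check: P(6) = 92. ✓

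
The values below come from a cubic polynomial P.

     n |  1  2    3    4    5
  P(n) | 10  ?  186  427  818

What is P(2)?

59

The 4 known points determine the degree-3 polynomial uniquely.
Write P(n) = an^3 + bn^2 + cn + d. Substituting each data point gives a linear system:
  a + b + c + d = 10
  27a + 9b + 3c + d = 186
  64a + 16b + 4c + d = 427
  125a + 25b + 5c + d = 818
Solving the system yields a = 6, b = 3, c = -2, d = 3.
So P(n) = 6n³ + 3n² - 2n + 3.
Then P(2) = 59.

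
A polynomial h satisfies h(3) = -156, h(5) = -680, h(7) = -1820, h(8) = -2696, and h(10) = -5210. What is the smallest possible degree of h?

3

Divided differences on the nodes 3, 5, 7, 8, 10:
  order 0: -156  -680  -1820  -2696  -5210
  order 1: -262  -570  -876  -1257
  order 2: -77  -102  -127
  order 3: -5  -5
  order 4: 0
The order-3 divided differences are all -5 (nonzero) and every higher order vanishes, so the data lies on a polynomial of degree exactly 3.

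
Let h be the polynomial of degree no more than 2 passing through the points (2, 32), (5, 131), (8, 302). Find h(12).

Using the Lagrange interpolation formula with nodes 2, 5, 8:
  L_0(t) = (t - 5)(t - 8) / 18
  L_1(t) = (t - 2)(t - 8) / -9
  L_2(t) = (t - 2)(t - 5) / 18
Then h(t) = 32·L_0(t) + 131·L_1(t) + 302·L_2(t).
Expanding and collecting terms gives h(t) = 4t^2 + 5t + 6.
Evaluating at t = 12: h(12) = 642.

642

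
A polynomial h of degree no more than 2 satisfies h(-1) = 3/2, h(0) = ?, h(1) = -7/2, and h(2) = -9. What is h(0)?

0

The 3 known points determine the degree-2 polynomial uniquely.
Write h(s) = as^2 + bs + c. Substituting each data point gives a linear system:
  a - b + c = 3/2
  a + b + c = -7/2
  4a + 2b + c = -9
Solving the system yields a = -1, b = -5/2, c = 0.
So h(s) = -s^2 - (5/2)s.
Then h(0) = 0.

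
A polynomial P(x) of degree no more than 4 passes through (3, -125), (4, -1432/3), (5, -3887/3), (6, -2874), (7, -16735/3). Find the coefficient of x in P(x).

5/3

Write P(x) = ax^4 + bx^3 + cx^2 + dx + e. Substituting each data point gives a linear system:
  81a + 27b + 9c + 3d + e = -125
  256a + 64b + 16c + 4d + e = -1432/3
  625a + 125b + 25c + 5d + e = -3887/3
  1296a + 216b + 36c + 6d + e = -2874
  2401a + 343b + 49c + 7d + e = -16735/3
Solving the system yields a = -3, b = 5, c = -2, d = 5/3, e = -4.
So P(x) = -3x^4 + 5x^3 - 2x^2 + (5/3)x - 4.
The coefficient of x is 5/3.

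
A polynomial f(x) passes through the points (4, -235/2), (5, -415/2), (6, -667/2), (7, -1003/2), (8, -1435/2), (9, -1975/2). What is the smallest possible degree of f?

Forward differences of the values at x = 4, 5, 6, 7, 8, 9:
  f  : -235/2  -415/2  -667/2  -1003/2  -1435/2  -1975/2
  Δ  : -90  -126  -168  -216  -270
  Δ^2: -36  -42  -48  -54
  Δ^3: -6  -6  -6
  Δ^4: 0  0
  Δ^5: 0
The third differences are constant (-6) and nonzero, while all higher differences vanish, so the minimal degree is 3.

3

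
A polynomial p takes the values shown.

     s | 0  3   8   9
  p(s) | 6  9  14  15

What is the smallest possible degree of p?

Divided differences on the nodes 0, 3, 8, 9:
  order 0: 6  9  14  15
  order 1: 1  1  1
  order 2: 0  0
  order 3: 0
The order-1 divided differences are all 1 (nonzero) and every higher order vanishes, so the data lies on a polynomial of degree exactly 1.

1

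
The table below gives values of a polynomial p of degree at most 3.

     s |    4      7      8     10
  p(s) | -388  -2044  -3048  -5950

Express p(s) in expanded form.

Write p(s) = as^3 + bs^2 + cs + d. Substituting each data point gives a linear system:
  64a + 16b + 4c + d = -388
  343a + 49b + 7c + d = -2044
  512a + 64b + 8c + d = -3048
  1000a + 100b + 10c + d = -5950
Solving the system yields a = -6, b = 1, c = -5, d = 0.
So p(s) = -6s³ + s² - 5s.
Check: p(10) = -5950. ✓

p(s) = -6s^3 + s^2 - 5s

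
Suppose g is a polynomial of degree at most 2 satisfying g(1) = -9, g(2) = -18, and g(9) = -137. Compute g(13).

Using the Lagrange interpolation formula with nodes 1, 2, 9:
  L_0(s) = (s - 2)(s - 9) / 8
  L_1(s) = (s - 1)(s - 9) / -7
  L_2(s) = (s - 1)(s - 2) / 56
Then g(s) = -9·L_0(s) - 18·L_1(s) - 137·L_2(s).
Expanding and collecting terms gives g(s) = -s^2 - 6s - 2.
Evaluating at s = 13: g(13) = -249.

-249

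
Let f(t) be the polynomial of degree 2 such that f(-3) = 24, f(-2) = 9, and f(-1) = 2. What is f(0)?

3

Write f(t) = at^2 + bt + c. Substituting each data point gives a linear system:
  9a - 3b + c = 24
  4a - 2b + c = 9
  a - b + c = 2
Solving the system yields a = 4, b = 5, c = 3.
So f(t) = 4t^2 + 5t + 3.
Then f(0) = 3.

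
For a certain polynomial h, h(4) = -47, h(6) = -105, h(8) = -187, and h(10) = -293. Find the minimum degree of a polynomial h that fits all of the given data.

Forward differences of the values at s = 4, 6, 8, 10:
  h  : -47  -105  -187  -293
  Δ  : -58  -82  -106
  Δ^2: -24  -24
  Δ^3: 0
The second differences are constant (-24) and nonzero, while all higher differences vanish, so the minimal degree is 2.

2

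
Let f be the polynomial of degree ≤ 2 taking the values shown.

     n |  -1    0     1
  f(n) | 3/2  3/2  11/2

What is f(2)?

Using the Lagrange interpolation formula with nodes -1, 0, 1:
  L_0(n) = n(n - 1) / 2
  L_1(n) = (n + 1)(n - 1) / -1
  L_2(n) = (n + 1)n / 2
Then f(n) = 3/2·L_0(n) + 3/2·L_1(n) + 11/2·L_2(n).
Expanding and collecting terms gives f(n) = 2n^2 + 2n + 3/2.
Evaluating at n = 2: f(2) = 27/2.

27/2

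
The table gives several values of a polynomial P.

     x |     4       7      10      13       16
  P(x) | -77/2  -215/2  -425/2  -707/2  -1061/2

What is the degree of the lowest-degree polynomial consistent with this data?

2

Forward differences of the values at x = 4, 7, 10, 13, 16:
  P  : -77/2  -215/2  -425/2  -707/2  -1061/2
  Δ  : -69  -105  -141  -177
  Δ^2: -36  -36  -36
  Δ^3: 0  0
  Δ^4: 0
The second differences are constant (-36) and nonzero, while all higher differences vanish, so the minimal degree is 2.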